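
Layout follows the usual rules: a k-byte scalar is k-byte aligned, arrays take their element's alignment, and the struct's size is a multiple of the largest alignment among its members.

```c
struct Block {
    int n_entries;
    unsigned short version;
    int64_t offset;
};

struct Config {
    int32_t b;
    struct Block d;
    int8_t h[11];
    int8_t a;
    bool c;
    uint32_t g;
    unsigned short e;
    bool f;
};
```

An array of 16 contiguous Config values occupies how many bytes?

Block: n_entries at 0 (size 4, align 4) → ends 4; version at 4 (size 2, align 2) → ends 6; pad 2 to align 8 for offset; offset at 8 (size 8, align 8) → ends 16; total 16 bytes, alignment 8
b at 0 (size 4, align 4) → ends 4
pad 4 to align 8 for d
d at 8 (size 16, align 8) → ends 24
h at 24 (size 11, align 1) → ends 35
a at 35 (size 1, align 1) → ends 36
c at 36 (size 1, align 1) → ends 37
pad 3 to align 4 for g
g at 40 (size 4, align 4) → ends 44
e at 44 (size 2, align 2) → ends 46
f at 46 (size 1, align 1) → ends 47
tail pad 1 to reach multiple of 8
total 48 bytes, alignment 8
array of 16: 16 × 48 = 768

768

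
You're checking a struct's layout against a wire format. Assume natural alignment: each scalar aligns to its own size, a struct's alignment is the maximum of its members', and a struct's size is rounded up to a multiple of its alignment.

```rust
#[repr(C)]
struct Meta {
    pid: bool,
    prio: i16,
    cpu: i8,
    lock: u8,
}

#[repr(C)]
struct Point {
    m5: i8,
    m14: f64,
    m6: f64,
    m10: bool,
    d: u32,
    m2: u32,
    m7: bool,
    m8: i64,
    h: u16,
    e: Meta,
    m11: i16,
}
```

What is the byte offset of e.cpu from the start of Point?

Meta: @0: pid [1B, align 1] → 1; +1 pad (align 2); @2: prio [2B, align 2] → 4; @4: cpu [1B, align 1] → 5; @5: lock [1B, align 1] → 6; size 6, align 2
@0: m5 [1B, align 1] → 1
+7 pad (align 8)
@8: m14 [8B, align 8] → 16
@16: m6 [8B, align 8] → 24
@24: m10 [1B, align 1] → 25
+3 pad (align 4)
@28: d [4B, align 4] → 32
@32: m2 [4B, align 4] → 36
@36: m7 [1B, align 1] → 37
+3 pad (align 8)
@40: m8 [8B, align 8] → 48
@48: h [2B, align 2] → 50
@50: e [6B, align 2] → 56
within Meta: cpu at 4
50 + 4 = 54

54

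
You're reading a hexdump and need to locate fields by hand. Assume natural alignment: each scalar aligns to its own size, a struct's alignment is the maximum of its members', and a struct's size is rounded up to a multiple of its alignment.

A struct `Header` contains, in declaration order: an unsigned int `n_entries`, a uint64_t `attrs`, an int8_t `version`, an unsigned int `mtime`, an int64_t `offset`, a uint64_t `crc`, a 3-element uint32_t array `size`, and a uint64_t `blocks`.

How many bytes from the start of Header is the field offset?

n_entries at 0 (size 4, align 4) → ends 4
pad 4 to align 8 for attrs
attrs at 8 (size 8, align 8) → ends 16
version at 16 (size 1, align 1) → ends 17
pad 3 to align 4 for mtime
mtime at 20 (size 4, align 4) → ends 24
offset at 24 (size 8, align 8) → ends 32

24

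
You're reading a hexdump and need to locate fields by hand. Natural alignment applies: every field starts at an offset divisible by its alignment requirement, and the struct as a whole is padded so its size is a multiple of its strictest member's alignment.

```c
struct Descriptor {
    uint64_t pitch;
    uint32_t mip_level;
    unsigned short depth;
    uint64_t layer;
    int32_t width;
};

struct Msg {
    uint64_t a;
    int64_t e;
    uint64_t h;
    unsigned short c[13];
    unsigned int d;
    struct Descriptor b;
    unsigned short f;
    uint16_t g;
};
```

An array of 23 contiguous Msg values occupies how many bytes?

2208

Descriptor: 0..8  pitch  (8B, 8-aligned); 8..12  mip_level  (4B, 4-aligned); 12..14  depth  (2B, 2-aligned); 14..16  -- padding (2B); 16..24  layer  (8B, 8-aligned); 24..28  width  (4B, 4-aligned); 28..32  -- tail padding (4B); sizeof = 32, alignof = 8
0..8  a  (8B, 8-aligned)
8..16  e  (8B, 8-aligned)
16..24  h  (8B, 8-aligned)
24..50  c  (26B, 2-aligned)
50..52  -- padding (2B)
52..56  d  (4B, 4-aligned)
56..88  b  (32B, 8-aligned)
88..90  f  (2B, 2-aligned)
90..92  g  (2B, 2-aligned)
92..96  -- tail padding (4B)
sizeof = 96, alignof = 8
array of 23: 23 × 96 = 2208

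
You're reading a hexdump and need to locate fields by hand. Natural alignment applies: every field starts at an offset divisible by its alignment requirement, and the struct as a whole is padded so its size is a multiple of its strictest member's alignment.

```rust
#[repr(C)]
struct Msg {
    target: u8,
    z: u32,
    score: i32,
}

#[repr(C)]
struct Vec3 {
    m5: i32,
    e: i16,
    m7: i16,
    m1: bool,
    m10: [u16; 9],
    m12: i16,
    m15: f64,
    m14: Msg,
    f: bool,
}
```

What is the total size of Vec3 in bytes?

Msg: @0: target [1B, align 1] → 1; +3 pad (align 4); @4: z [4B, align 4] → 8; @8: score [4B, align 4] → 12; size 12, align 4
@0: m5 [4B, align 4] → 4
@4: e [2B, align 2] → 6
@6: m7 [2B, align 2] → 8
@8: m1 [1B, align 1] → 9
+1 pad (align 2)
@10: m10 [18B, align 2] → 28
@28: m12 [2B, align 2] → 30
+2 pad (align 8)
@32: m15 [8B, align 8] → 40
@40: m14 [12B, align 4] → 52
@52: f [1B, align 1] → 53
+3 tail pad (align 8)
size 56, align 8

56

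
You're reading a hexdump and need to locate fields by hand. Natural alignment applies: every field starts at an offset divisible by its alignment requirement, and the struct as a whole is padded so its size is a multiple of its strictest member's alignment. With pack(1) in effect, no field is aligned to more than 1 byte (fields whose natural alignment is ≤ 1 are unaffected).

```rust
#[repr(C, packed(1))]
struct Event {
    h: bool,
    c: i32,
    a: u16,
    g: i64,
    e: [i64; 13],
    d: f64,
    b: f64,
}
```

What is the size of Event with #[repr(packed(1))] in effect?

135

0..1  h  (1B, 1-aligned)
1..5  c  (4B, 1-aligned)
5..7  a  (2B, 1-aligned)
7..15  g  (8B, 1-aligned)
15..119  e  (104B, 1-aligned)
119..127  d  (8B, 1-aligned)
127..135  b  (8B, 1-aligned)
sizeof = 135, alignof = 1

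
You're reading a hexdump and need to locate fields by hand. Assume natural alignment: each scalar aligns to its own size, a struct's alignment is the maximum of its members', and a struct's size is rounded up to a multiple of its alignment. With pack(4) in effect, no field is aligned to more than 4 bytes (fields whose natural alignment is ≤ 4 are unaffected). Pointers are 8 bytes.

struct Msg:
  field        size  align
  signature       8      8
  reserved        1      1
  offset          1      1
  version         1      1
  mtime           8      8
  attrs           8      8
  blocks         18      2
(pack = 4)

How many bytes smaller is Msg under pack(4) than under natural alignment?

natural layout:
  @0: signature [8B, align 8] → 8
  @8: reserved [1B, align 1] → 9
  @9: offset [1B, align 1] → 10
  @10: version [1B, align 1] → 11
  +5 pad (align 8)
  @16: mtime [8B, align 8] → 24
  @24: attrs [8B, align 8] → 32
  @32: blocks [18B, align 2] → 50
  +6 tail pad (align 8)
  size 56, align 8
packed(4) layout:
  @0: signature [8B, align 4] → 8
  @8: reserved [1B, align 1] → 9
  @9: offset [1B, align 1] → 10
  @10: version [1B, align 1] → 11
  +1 pad (align 4)
  @12: mtime [8B, align 4] → 20
  @20: attrs [8B, align 4] → 28
  @28: blocks [18B, align 2] → 46
  +2 tail pad (align 4)
  size 48, align 4
56 − 48 = 8

8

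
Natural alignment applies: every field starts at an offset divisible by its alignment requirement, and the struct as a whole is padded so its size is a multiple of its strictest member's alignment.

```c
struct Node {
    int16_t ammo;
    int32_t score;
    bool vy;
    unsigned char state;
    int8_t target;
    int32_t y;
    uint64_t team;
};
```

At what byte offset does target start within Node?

@0: ammo [2B, align 2] → 2
+2 pad (align 4)
@4: score [4B, align 4] → 8
@8: vy [1B, align 1] → 9
@9: state [1B, align 1] → 10
@10: target [1B, align 1] → 11

10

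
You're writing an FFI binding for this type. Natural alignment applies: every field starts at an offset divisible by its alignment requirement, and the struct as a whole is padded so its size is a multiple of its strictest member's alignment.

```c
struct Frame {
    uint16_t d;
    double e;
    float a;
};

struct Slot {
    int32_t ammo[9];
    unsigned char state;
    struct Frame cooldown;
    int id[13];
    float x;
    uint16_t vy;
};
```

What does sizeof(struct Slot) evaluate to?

128

Frame: d at 0 (size 2, align 2) → ends 2; pad 6 to align 8 for e; e at 8 (size 8, align 8) → ends 16; a at 16 (size 4, align 4) → ends 20; tail pad 4 to reach multiple of 8; total 24 bytes, alignment 8
ammo at 0 (size 36, align 4) → ends 36
state at 36 (size 1, align 1) → ends 37
pad 3 to align 8 for cooldown
cooldown at 40 (size 24, align 8) → ends 64
id at 64 (size 52, align 4) → ends 116
x at 116 (size 4, align 4) → ends 120
vy at 120 (size 2, align 2) → ends 122
tail pad 6 to reach multiple of 8
total 128 bytes, alignment 8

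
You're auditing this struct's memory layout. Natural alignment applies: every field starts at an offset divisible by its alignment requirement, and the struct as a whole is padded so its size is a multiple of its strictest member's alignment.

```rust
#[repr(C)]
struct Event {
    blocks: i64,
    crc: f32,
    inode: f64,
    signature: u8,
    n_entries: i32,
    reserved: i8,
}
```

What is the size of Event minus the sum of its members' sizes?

14

0..8  blocks  (8B, 8-aligned)
8..12  crc  (4B, 4-aligned)
12..16  -- padding (4B)
16..24  inode  (8B, 8-aligned)
24..25  signature  (1B, 1-aligned)
25..28  -- padding (3B)
28..32  n_entries  (4B, 4-aligned)
32..33  reserved  (1B, 1-aligned)
33..40  -- tail padding (7B)
sizeof = 40, alignof = 8
data bytes 26, size 40 → padding 14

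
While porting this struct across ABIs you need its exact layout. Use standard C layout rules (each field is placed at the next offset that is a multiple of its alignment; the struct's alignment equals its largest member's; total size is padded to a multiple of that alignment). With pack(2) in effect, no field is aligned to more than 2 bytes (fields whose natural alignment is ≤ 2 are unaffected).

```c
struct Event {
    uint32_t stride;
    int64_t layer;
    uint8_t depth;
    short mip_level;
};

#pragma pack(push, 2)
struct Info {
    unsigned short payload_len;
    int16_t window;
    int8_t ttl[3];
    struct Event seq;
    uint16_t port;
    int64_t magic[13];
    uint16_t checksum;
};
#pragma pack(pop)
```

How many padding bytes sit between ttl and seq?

Event: stride at 0 (size 4, align 4) → ends 4; pad 4 to align 8 for layer; layer at 8 (size 8, align 8) → ends 16; depth at 16 (size 1, align 1) → ends 17; pad 1 to align 2 for mip_level; mip_level at 18 (size 2, align 2) → ends 20; tail pad 4 to reach multiple of 8; total 24 bytes, alignment 8
payload_len at 0 (size 2, align 2) → ends 2
window at 2 (size 2, align 2) → ends 4
ttl at 4 (size 3, align 1) → ends 7
pad 1 to align 2 for seq
seq at 8 (size 24, align 2) → ends 32

1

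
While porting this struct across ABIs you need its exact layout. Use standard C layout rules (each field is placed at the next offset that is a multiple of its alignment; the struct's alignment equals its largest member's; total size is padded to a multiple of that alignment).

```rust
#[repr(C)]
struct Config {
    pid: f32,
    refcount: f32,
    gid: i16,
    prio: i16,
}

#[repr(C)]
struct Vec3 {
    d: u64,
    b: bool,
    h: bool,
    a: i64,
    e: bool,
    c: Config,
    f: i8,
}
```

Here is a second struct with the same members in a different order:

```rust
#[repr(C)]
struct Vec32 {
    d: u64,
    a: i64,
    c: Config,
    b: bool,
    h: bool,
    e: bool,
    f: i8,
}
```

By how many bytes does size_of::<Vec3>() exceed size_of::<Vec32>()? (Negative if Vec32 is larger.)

Config: pid at 0 (size 4, align 4) → ends 4; refcount at 4 (size 4, align 4) → ends 8; gid at 8 (size 2, align 2) → ends 10; prio at 10 (size 2, align 2) → ends 12; total 12 bytes, alignment 4
d at 0 (size 8, align 8) → ends 8
b at 8 (size 1, align 1) → ends 9
h at 9 (size 1, align 1) → ends 10
pad 6 to align 8 for a
a at 16 (size 8, align 8) → ends 24
e at 24 (size 1, align 1) → ends 25
pad 3 to align 4 for c
c at 28 (size 12, align 4) → ends 40
f at 40 (size 1, align 1) → ends 41
tail pad 7 to reach multiple of 8
total 48 bytes, alignment 8
— Vec32 —
d at 0 (size 8, align 8) → ends 8
a at 8 (size 8, align 8) → ends 16
c at 16 (size 12, align 4) → ends 28
b at 28 (size 1, align 1) → ends 29
h at 29 (size 1, align 1) → ends 30
e at 30 (size 1, align 1) → ends 31
f at 31 (size 1, align 1) → ends 32
total 32 bytes, alignment 8
48 − 32 = 16

16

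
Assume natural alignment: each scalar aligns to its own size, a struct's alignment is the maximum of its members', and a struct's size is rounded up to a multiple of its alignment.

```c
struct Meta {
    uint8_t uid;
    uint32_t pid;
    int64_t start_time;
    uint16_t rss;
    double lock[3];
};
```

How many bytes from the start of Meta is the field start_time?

8

0..1  uid  (1B, 1-aligned)
1..4  -- padding (3B)
4..8  pid  (4B, 4-aligned)
8..16  start_time  (8B, 8-aligned)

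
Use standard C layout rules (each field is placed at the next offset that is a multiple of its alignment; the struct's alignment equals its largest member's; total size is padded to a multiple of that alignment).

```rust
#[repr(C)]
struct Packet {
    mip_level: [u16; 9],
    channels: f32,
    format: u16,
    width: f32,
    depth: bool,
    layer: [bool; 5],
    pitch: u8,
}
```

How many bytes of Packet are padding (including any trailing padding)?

mip_level at 0 (size 18, align 2) → ends 18
pad 2 to align 4 for channels
channels at 20 (size 4, align 4) → ends 24
format at 24 (size 2, align 2) → ends 26
pad 2 to align 4 for width
width at 28 (size 4, align 4) → ends 32
depth at 32 (size 1, align 1) → ends 33
layer at 33 (size 5, align 1) → ends 38
pitch at 38 (size 1, align 1) → ends 39
tail pad 1 to reach multiple of 4
total 40 bytes, alignment 4
data bytes 35, size 40 → padding 5

5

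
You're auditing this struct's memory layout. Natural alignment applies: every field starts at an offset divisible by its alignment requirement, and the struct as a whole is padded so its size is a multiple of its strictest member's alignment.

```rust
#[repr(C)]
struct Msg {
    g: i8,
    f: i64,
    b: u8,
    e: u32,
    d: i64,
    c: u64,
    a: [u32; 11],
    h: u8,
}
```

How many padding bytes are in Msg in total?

13

@0: g [1B, align 1] → 1
+7 pad (align 8)
@8: f [8B, align 8] → 16
@16: b [1B, align 1] → 17
+3 pad (align 4)
@20: e [4B, align 4] → 24
@24: d [8B, align 8] → 32
@32: c [8B, align 8] → 40
@40: a [44B, align 4] → 84
@84: h [1B, align 1] → 85
+3 tail pad (align 8)
size 88, align 8
data bytes 75, size 88 → padding 13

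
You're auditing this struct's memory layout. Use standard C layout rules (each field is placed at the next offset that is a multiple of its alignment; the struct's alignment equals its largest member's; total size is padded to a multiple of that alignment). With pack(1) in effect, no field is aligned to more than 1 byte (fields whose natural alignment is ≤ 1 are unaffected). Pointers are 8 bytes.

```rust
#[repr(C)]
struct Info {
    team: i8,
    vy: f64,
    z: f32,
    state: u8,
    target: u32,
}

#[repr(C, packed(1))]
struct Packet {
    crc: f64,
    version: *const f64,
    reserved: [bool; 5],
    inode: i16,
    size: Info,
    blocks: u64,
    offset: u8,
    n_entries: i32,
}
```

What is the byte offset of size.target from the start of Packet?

Info: team at 0 (size 1, align 1) → ends 1; pad 7 to align 8 for vy; vy at 8 (size 8, align 8) → ends 16; z at 16 (size 4, align 4) → ends 20; state at 20 (size 1, align 1) → ends 21; pad 3 to align 4 for target; target at 24 (size 4, align 4) → ends 28; tail pad 4 to reach multiple of 8; total 32 bytes, alignment 8
crc at 0 (size 8, align 1) → ends 8
version at 8 (size 8, align 1) → ends 16
reserved at 16 (size 5, align 1) → ends 21
inode at 21 (size 2, align 1) → ends 23
size at 23 (size 32, align 1) → ends 55
within Info: target at 24
23 + 24 = 47

47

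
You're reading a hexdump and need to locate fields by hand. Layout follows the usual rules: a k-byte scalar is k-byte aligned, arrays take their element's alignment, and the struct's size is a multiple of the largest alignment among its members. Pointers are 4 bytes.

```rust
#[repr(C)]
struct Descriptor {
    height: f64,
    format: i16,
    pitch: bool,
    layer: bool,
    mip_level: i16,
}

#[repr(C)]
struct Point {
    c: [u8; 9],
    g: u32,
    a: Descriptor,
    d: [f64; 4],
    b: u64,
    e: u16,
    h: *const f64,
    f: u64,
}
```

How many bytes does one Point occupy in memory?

88

Descriptor: 0..8  height  (8B, 8-aligned); 8..10  format  (2B, 2-aligned); 10..11  pitch  (1B, 1-aligned); 11..12  layer  (1B, 1-aligned); 12..14  mip_level  (2B, 2-aligned); 14..16  -- tail padding (2B); sizeof = 16, alignof = 8
0..9  c  (9B, 1-aligned)
9..12  -- padding (3B)
12..16  g  (4B, 4-aligned)
16..32  a  (16B, 8-aligned)
32..64  d  (32B, 8-aligned)
64..72  b  (8B, 8-aligned)
72..74  e  (2B, 2-aligned)
74..76  -- padding (2B)
76..80  h  (4B, 4-aligned)
80..88  f  (8B, 8-aligned)
sizeof = 88, alignof = 8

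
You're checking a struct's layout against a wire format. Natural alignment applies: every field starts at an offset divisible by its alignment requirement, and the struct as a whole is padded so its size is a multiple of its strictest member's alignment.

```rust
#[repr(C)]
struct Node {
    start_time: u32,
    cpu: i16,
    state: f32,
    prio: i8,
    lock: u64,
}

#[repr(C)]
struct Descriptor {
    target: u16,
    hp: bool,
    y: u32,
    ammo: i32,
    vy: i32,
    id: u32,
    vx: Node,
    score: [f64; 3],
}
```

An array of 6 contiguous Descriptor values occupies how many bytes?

Node: start_time at 0 (size 4, align 4) → ends 4; cpu at 4 (size 2, align 2) → ends 6; pad 2 to align 4 for state; state at 8 (size 4, align 4) → ends 12; prio at 12 (size 1, align 1) → ends 13; pad 3 to align 8 for lock; lock at 16 (size 8, align 8) → ends 24; total 24 bytes, alignment 8
target at 0 (size 2, align 2) → ends 2
hp at 2 (size 1, align 1) → ends 3
pad 1 to align 4 for y
y at 4 (size 4, align 4) → ends 8
ammo at 8 (size 4, align 4) → ends 12
vy at 12 (size 4, align 4) → ends 16
id at 16 (size 4, align 4) → ends 20
pad 4 to align 8 for vx
vx at 24 (size 24, align 8) → ends 48
score at 48 (size 24, align 8) → ends 72
total 72 bytes, alignment 8
array of 6: 6 × 72 = 432

432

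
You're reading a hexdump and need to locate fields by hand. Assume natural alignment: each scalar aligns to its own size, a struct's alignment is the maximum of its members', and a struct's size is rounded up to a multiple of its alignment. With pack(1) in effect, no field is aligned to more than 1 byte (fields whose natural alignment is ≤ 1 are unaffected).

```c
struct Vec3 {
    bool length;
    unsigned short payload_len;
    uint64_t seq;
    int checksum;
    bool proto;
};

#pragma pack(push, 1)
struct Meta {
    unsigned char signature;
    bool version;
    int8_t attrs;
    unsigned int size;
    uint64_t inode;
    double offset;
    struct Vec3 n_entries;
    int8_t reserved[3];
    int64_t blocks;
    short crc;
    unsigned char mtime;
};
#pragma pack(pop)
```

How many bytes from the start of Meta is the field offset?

Vec3: @0: length [1B, align 1] → 1; +1 pad (align 2); @2: payload_len [2B, align 2] → 4; +4 pad (align 8); @8: seq [8B, align 8] → 16; @16: checksum [4B, align 4] → 20; @20: proto [1B, align 1] → 21; +3 tail pad (align 8); size 24, align 8
@0: signature [1B, align 1] → 1
@1: version [1B, align 1] → 2
@2: attrs [1B, align 1] → 3
@3: size [4B, align 1] → 7
@7: inode [8B, align 1] → 15
@15: offset [8B, align 1] → 23

15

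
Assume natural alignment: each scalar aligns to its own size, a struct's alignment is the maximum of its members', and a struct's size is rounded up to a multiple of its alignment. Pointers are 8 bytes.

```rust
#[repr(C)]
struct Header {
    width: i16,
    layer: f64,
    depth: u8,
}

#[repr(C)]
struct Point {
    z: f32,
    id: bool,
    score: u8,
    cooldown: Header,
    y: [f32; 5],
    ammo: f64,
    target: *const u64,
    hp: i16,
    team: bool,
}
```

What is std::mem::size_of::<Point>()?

Header: 0..2  width  (2B, 2-aligned); 2..8  -- padding (6B); 8..16  layer  (8B, 8-aligned); 16..17  depth  (1B, 1-aligned); 17..24  -- tail padding (7B); sizeof = 24, alignof = 8
0..4  z  (4B, 4-aligned)
4..5  id  (1B, 1-aligned)
5..6  score  (1B, 1-aligned)
6..8  -- padding (2B)
8..32  cooldown  (24B, 8-aligned)
32..52  y  (20B, 4-aligned)
52..56  -- padding (4B)
56..64  ammo  (8B, 8-aligned)
64..72  target  (8B, 8-aligned)
72..74  hp  (2B, 2-aligned)
74..75  team  (1B, 1-aligned)
75..80  -- tail padding (5B)
sizeof = 80, alignof = 8

80 bytes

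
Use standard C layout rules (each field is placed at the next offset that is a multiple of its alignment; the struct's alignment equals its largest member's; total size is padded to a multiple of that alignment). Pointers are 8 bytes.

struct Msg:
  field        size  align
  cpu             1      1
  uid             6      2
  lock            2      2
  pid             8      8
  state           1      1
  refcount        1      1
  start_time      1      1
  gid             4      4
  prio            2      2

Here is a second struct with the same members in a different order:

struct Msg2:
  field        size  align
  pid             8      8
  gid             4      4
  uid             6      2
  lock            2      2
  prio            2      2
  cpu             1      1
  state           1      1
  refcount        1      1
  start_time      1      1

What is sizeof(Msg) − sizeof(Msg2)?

8

@0: cpu [1B, align 1] → 1
+1 pad (align 2)
@2: uid [6B, align 2] → 8
@8: lock [2B, align 2] → 10
+6 pad (align 8)
@16: pid [8B, align 8] → 24
@24: state [1B, align 1] → 25
@25: refcount [1B, align 1] → 26
@26: start_time [1B, align 1] → 27
+1 pad (align 4)
@28: gid [4B, align 4] → 32
@32: prio [2B, align 2] → 34
+6 tail pad (align 8)
size 40, align 8
— Msg2 —
@0: pid [8B, align 8] → 8
@8: gid [4B, align 4] → 12
@12: uid [6B, align 2] → 18
@18: lock [2B, align 2] → 20
@20: prio [2B, align 2] → 22
@22: cpu [1B, align 1] → 23
@23: state [1B, align 1] → 24
@24: refcount [1B, align 1] → 25
@25: start_time [1B, align 1] → 26
+6 tail pad (align 8)
size 32, align 8
40 − 32 = 8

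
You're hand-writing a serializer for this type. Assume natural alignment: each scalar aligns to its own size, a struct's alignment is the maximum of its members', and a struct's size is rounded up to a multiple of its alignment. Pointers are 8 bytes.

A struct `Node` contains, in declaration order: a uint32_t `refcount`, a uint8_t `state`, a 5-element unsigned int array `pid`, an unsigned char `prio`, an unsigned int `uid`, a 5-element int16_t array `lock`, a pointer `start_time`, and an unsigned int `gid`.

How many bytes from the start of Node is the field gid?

56

refcount at 0 (size 4, align 4) → ends 4
state at 4 (size 1, align 1) → ends 5
pad 3 to align 4 for pid
pid at 8 (size 20, align 4) → ends 28
prio at 28 (size 1, align 1) → ends 29
pad 3 to align 4 for uid
uid at 32 (size 4, align 4) → ends 36
lock at 36 (size 10, align 2) → ends 46
pad 2 to align 8 for start_time
start_time at 48 (size 8, align 8) → ends 56
gid at 56 (size 4, align 4) → ends 60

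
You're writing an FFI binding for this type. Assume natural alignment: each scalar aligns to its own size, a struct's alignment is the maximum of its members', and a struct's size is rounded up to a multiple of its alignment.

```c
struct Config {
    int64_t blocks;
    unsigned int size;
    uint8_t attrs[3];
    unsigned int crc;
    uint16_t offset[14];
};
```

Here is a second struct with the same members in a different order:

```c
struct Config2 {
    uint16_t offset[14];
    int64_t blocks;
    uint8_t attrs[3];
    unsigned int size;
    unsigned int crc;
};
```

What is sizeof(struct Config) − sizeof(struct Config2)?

0..8  blocks  (8B, 8-aligned)
8..12  size  (4B, 4-aligned)
12..15  attrs  (3B, 1-aligned)
15..16  -- padding (1B)
16..20  crc  (4B, 4-aligned)
20..48  offset  (28B, 2-aligned)
sizeof = 48, alignof = 8
— Config2 —
0..28  offset  (28B, 2-aligned)
28..32  -- padding (4B)
32..40  blocks  (8B, 8-aligned)
40..43  attrs  (3B, 1-aligned)
43..44  -- padding (1B)
44..48  size  (4B, 4-aligned)
48..52  crc  (4B, 4-aligned)
52..56  -- tail padding (4B)
sizeof = 56, alignof = 8
48 − 56 = -8

-8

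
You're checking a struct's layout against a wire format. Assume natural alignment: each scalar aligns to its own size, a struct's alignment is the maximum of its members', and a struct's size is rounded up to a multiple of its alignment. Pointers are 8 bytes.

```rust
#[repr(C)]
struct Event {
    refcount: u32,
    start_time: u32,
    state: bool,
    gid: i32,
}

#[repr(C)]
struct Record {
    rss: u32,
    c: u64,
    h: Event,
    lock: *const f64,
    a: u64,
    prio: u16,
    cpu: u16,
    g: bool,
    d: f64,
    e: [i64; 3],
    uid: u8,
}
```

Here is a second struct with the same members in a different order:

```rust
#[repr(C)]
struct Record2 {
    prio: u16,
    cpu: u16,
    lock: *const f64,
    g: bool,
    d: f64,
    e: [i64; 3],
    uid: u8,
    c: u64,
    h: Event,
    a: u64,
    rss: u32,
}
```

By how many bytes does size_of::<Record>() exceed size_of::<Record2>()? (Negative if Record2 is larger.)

Event: 0..4  refcount  (4B, 4-aligned); 4..8  start_time  (4B, 4-aligned); 8..9  state  (1B, 1-aligned); 9..12  -- padding (3B); 12..16  gid  (4B, 4-aligned); sizeof = 16, alignof = 4
0..4  rss  (4B, 4-aligned)
4..8  -- padding (4B)
8..16  c  (8B, 8-aligned)
16..32  h  (16B, 4-aligned)
32..40  lock  (8B, 8-aligned)
40..48  a  (8B, 8-aligned)
48..50  prio  (2B, 2-aligned)
50..52  cpu  (2B, 2-aligned)
52..53  g  (1B, 1-aligned)
53..56  -- padding (3B)
56..64  d  (8B, 8-aligned)
64..88  e  (24B, 8-aligned)
88..89  uid  (1B, 1-aligned)
89..96  -- tail padding (7B)
sizeof = 96, alignof = 8
— Record2 —
0..2  prio  (2B, 2-aligned)
2..4  cpu  (2B, 2-aligned)
4..8  -- padding (4B)
8..16  lock  (8B, 8-aligned)
16..17  g  (1B, 1-aligned)
17..24  -- padding (7B)
24..32  d  (8B, 8-aligned)
32..56  e  (24B, 8-aligned)
56..57  uid  (1B, 1-aligned)
57..64  -- padding (7B)
64..72  c  (8B, 8-aligned)
72..88  h  (16B, 4-aligned)
88..96  a  (8B, 8-aligned)
96..100  rss  (4B, 4-aligned)
100..104  -- tail padding (4B)
sizeof = 104, alignof = 8
96 − 104 = -8

-8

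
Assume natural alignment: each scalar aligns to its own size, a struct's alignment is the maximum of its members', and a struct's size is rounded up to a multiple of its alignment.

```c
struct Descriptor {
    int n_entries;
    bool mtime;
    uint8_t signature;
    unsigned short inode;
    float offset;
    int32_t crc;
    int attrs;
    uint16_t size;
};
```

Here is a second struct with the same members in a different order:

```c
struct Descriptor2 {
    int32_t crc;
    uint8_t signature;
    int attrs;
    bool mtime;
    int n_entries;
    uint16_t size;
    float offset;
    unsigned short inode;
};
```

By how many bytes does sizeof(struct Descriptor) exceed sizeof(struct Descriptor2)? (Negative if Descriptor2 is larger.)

-8

0..4  n_entries  (4B, 4-aligned)
4..5  mtime  (1B, 1-aligned)
5..6  signature  (1B, 1-aligned)
6..8  inode  (2B, 2-aligned)
8..12  offset  (4B, 4-aligned)
12..16  crc  (4B, 4-aligned)
16..20  attrs  (4B, 4-aligned)
20..22  size  (2B, 2-aligned)
22..24  -- tail padding (2B)
sizeof = 24, alignof = 4
— Descriptor2 —
0..4  crc  (4B, 4-aligned)
4..5  signature  (1B, 1-aligned)
5..8  -- padding (3B)
8..12  attrs  (4B, 4-aligned)
12..13  mtime  (1B, 1-aligned)
13..16  -- padding (3B)
16..20  n_entries  (4B, 4-aligned)
20..22  size  (2B, 2-aligned)
22..24  -- padding (2B)
24..28  offset  (4B, 4-aligned)
28..30  inode  (2B, 2-aligned)
30..32  -- tail padding (2B)
sizeof = 32, alignof = 4
24 − 32 = -8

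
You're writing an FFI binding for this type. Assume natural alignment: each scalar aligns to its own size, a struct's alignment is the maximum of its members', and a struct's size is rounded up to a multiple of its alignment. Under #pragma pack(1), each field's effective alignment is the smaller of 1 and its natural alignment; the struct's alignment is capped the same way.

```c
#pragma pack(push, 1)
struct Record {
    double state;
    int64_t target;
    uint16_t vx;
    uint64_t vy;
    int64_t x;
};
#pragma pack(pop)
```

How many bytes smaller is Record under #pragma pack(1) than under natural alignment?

natural layout:
  state at 0 (size 8, align 8) → ends 8
  target at 8 (size 8, align 8) → ends 16
  vx at 16 (size 2, align 2) → ends 18
  pad 6 to align 8 for vy
  vy at 24 (size 8, align 8) → ends 32
  x at 32 (size 8, align 8) → ends 40
  total 40 bytes, alignment 8
packed(1) layout:
  state at 0 (size 8, align 1) → ends 8
  target at 8 (size 8, align 1) → ends 16
  vx at 16 (size 2, align 1) → ends 18
  vy at 18 (size 8, align 1) → ends 26
  x at 26 (size 8, align 1) → ends 34
  total 34 bytes, alignment 1
40 − 34 = 6

6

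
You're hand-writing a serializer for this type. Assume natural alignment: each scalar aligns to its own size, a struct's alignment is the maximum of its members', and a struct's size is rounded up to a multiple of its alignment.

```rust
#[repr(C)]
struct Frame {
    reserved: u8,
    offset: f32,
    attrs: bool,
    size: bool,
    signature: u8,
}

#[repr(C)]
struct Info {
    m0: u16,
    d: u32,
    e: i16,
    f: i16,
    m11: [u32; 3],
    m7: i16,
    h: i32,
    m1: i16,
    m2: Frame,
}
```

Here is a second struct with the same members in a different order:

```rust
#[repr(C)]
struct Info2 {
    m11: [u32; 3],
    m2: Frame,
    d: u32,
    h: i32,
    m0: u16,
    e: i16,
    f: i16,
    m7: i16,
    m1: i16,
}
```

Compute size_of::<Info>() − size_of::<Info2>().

Frame: @0: reserved [1B, align 1] → 1; +3 pad (align 4); @4: offset [4B, align 4] → 8; @8: attrs [1B, align 1] → 9; @9: size [1B, align 1] → 10; @10: signature [1B, align 1] → 11; +1 tail pad (align 4); size 12, align 4
@0: m0 [2B, align 2] → 2
+2 pad (align 4)
@4: d [4B, align 4] → 8
@8: e [2B, align 2] → 10
@10: f [2B, align 2] → 12
@12: m11 [12B, align 4] → 24
@24: m7 [2B, align 2] → 26
+2 pad (align 4)
@28: h [4B, align 4] → 32
@32: m1 [2B, align 2] → 34
+2 pad (align 4)
@36: m2 [12B, align 4] → 48
size 48, align 4
— Info2 —
@0: m11 [12B, align 4] → 12
@12: m2 [12B, align 4] → 24
@24: d [4B, align 4] → 28
@28: h [4B, align 4] → 32
@32: m0 [2B, align 2] → 34
@34: e [2B, align 2] → 36
@36: f [2B, align 2] → 38
@38: m7 [2B, align 2] → 40
@40: m1 [2B, align 2] → 42
+2 tail pad (align 4)
size 44, align 4
48 − 44 = 4

4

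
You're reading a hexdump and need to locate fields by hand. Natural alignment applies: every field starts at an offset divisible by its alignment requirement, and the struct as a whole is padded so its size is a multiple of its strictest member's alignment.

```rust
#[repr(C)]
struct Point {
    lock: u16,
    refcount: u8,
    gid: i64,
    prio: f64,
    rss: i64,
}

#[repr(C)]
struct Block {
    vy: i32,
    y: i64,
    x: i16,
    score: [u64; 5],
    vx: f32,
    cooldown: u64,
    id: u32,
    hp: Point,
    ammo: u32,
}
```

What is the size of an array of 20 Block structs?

2560

Point: @0: lock [2B, align 2] → 2; @2: refcount [1B, align 1] → 3; +5 pad (align 8); @8: gid [8B, align 8] → 16; @16: prio [8B, align 8] → 24; @24: rss [8B, align 8] → 32; size 32, align 8
@0: vy [4B, align 4] → 4
+4 pad (align 8)
@8: y [8B, align 8] → 16
@16: x [2B, align 2] → 18
+6 pad (align 8)
@24: score [40B, align 8] → 64
@64: vx [4B, align 4] → 68
+4 pad (align 8)
@72: cooldown [8B, align 8] → 80
@80: id [4B, align 4] → 84
+4 pad (align 8)
@88: hp [32B, align 8] → 120
@120: ammo [4B, align 4] → 124
+4 tail pad (align 8)
size 128, align 8
array of 20: 20 × 128 = 2560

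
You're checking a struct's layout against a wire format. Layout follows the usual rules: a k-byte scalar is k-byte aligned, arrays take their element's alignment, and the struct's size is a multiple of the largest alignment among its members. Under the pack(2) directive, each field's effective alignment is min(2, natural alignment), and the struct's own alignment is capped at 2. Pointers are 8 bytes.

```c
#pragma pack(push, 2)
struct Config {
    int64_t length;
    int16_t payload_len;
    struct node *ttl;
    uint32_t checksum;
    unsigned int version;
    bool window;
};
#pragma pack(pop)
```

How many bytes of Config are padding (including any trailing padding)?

1

@0: length [8B, align 2] → 8
@8: payload_len [2B, align 2] → 10
@10: ttl [8B, align 2] → 18
@18: checksum [4B, align 2] → 22
@22: version [4B, align 2] → 26
@26: window [1B, align 1] → 27
+1 tail pad (align 2)
size 28, align 2
data bytes 27, size 28 → padding 1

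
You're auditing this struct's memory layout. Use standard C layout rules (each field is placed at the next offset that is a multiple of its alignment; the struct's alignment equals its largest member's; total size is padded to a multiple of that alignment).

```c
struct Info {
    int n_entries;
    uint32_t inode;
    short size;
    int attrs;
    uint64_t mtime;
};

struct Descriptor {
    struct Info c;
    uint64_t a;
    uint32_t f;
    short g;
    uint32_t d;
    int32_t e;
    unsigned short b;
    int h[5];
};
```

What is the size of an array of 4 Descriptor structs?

288

Info: @0: n_entries [4B, align 4] → 4; @4: inode [4B, align 4] → 8; @8: size [2B, align 2] → 10; +2 pad (align 4); @12: attrs [4B, align 4] → 16; @16: mtime [8B, align 8] → 24; size 24, align 8
@0: c [24B, align 8] → 24
@24: a [8B, align 8] → 32
@32: f [4B, align 4] → 36
@36: g [2B, align 2] → 38
+2 pad (align 4)
@40: d [4B, align 4] → 44
@44: e [4B, align 4] → 48
@48: b [2B, align 2] → 50
+2 pad (align 4)
@52: h [20B, align 4] → 72
size 72, align 8
array of 4: 4 × 72 = 288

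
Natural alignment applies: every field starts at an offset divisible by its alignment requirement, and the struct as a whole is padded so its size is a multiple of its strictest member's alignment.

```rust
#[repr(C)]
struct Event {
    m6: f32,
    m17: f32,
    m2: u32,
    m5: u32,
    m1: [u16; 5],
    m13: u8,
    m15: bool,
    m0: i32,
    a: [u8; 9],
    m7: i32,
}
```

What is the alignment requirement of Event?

member alignments: m6=4, m17=4, m2=4, m5=4, m1=2, m13=1, m15=1, m0=4, a=1, m7=4
max = 4

4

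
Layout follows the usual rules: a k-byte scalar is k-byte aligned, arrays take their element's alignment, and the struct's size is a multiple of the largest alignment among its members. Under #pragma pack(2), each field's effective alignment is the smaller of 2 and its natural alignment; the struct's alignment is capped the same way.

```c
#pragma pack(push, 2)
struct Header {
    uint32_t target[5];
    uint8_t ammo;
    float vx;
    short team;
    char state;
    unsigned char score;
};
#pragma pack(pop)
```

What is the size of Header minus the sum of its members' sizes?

0..20  target  (20B, 2-aligned)
20..21  ammo  (1B, 1-aligned)
21..22  -- padding (1B)
22..26  vx  (4B, 2-aligned)
26..28  team  (2B, 2-aligned)
28..29  state  (1B, 1-aligned)
29..30  score  (1B, 1-aligned)
sizeof = 30, alignof = 2
data bytes 29, size 30 → padding 1

1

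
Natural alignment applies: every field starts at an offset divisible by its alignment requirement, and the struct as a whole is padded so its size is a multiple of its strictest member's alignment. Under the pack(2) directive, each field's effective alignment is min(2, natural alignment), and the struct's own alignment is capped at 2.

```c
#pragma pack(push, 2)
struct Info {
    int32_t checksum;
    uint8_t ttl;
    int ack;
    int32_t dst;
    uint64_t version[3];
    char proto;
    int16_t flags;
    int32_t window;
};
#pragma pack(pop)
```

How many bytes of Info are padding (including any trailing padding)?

2

0..4  checksum  (4B, 2-aligned)
4..5  ttl  (1B, 1-aligned)
5..6  -- padding (1B)
6..10  ack  (4B, 2-aligned)
10..14  dst  (4B, 2-aligned)
14..38  version  (24B, 2-aligned)
38..39  proto  (1B, 1-aligned)
39..40  -- padding (1B)
40..42  flags  (2B, 2-aligned)
42..46  window  (4B, 2-aligned)
sizeof = 46, alignof = 2
data bytes 44, size 46 → padding 2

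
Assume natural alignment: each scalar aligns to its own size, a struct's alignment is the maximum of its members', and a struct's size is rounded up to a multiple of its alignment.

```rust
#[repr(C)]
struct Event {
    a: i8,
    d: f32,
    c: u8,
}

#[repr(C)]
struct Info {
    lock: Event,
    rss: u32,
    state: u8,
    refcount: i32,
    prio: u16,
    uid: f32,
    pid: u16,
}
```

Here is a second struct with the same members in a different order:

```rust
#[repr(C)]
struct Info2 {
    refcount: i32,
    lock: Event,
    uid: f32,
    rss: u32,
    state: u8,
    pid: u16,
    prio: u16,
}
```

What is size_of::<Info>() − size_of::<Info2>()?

4

Event: a at 0 (size 1, align 1) → ends 1; pad 3 to align 4 for d; d at 4 (size 4, align 4) → ends 8; c at 8 (size 1, align 1) → ends 9; tail pad 3 to reach multiple of 4; total 12 bytes, alignment 4
lock at 0 (size 12, align 4) → ends 12
rss at 12 (size 4, align 4) → ends 16
state at 16 (size 1, align 1) → ends 17
pad 3 to align 4 for refcount
refcount at 20 (size 4, align 4) → ends 24
prio at 24 (size 2, align 2) → ends 26
pad 2 to align 4 for uid
uid at 28 (size 4, align 4) → ends 32
pid at 32 (size 2, align 2) → ends 34
tail pad 2 to reach multiple of 4
total 36 bytes, alignment 4
— Info2 —
refcount at 0 (size 4, align 4) → ends 4
lock at 4 (size 12, align 4) → ends 16
uid at 16 (size 4, align 4) → ends 20
rss at 20 (size 4, align 4) → ends 24
state at 24 (size 1, align 1) → ends 25
pad 1 to align 2 for pid
pid at 26 (size 2, align 2) → ends 28
prio at 28 (size 2, align 2) → ends 30
tail pad 2 to reach multiple of 4
total 32 bytes, alignment 4
36 − 32 = 4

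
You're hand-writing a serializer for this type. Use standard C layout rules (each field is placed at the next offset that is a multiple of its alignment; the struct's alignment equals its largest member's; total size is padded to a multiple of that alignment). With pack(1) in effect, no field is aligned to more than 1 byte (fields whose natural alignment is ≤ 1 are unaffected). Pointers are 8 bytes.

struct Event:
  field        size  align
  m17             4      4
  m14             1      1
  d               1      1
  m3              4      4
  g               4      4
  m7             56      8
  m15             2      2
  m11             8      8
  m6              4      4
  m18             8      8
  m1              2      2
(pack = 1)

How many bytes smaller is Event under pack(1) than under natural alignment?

natural layout:
  m17 at 0 (size 4, align 4) → ends 4
  m14 at 4 (size 1, align 1) → ends 5
  d at 5 (size 1, align 1) → ends 6
  pad 2 to align 4 for m3
  m3 at 8 (size 4, align 4) → ends 12
  g at 12 (size 4, align 4) → ends 16
  m7 at 16 (size 56, align 8) → ends 72
  m15 at 72 (size 2, align 2) → ends 74
  pad 6 to align 8 for m11
  m11 at 80 (size 8, align 8) → ends 88
  m6 at 88 (size 4, align 4) → ends 92
  pad 4 to align 8 for m18
  m18 at 96 (size 8, align 8) → ends 104
  m1 at 104 (size 2, align 2) → ends 106
  tail pad 6 to reach multiple of 8
  total 112 bytes, alignment 8
packed(1) layout:
  m17 at 0 (size 4, align 1) → ends 4
  m14 at 4 (size 1, align 1) → ends 5
  d at 5 (size 1, align 1) → ends 6
  m3 at 6 (size 4, align 1) → ends 10
  g at 10 (size 4, align 1) → ends 14
  m7 at 14 (size 56, align 1) → ends 70
  m15 at 70 (size 2, align 1) → ends 72
  m11 at 72 (size 8, align 1) → ends 80
  m6 at 80 (size 4, align 1) → ends 84
  m18 at 84 (size 8, align 1) → ends 92
  m1 at 92 (size 2, align 1) → ends 94
  total 94 bytes, alignment 1
112 − 94 = 18

18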